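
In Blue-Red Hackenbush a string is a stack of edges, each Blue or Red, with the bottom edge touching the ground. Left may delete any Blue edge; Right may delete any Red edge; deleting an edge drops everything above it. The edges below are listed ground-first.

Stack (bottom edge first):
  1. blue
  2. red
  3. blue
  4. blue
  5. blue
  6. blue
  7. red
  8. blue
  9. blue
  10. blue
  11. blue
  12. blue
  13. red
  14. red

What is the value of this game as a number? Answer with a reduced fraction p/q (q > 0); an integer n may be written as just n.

Recurse on prefixes of the 14-edge string blue red blue blue blue blue red blue blue blue blue blue red red:
1 of 14 · b · max L 0 · min R +∞ so 1
2 of 14 · br · max L 0 · min R 1 so 1/2
3 of 14 · brb · max L 1/2 · min R 1 so 3/4
4 of 14 · brbb · max L 3/4 · min R 1 so 7/8
5 of 14 · brbbb · max L 7/8 · min R 1 so 15/16
6 of 14 · brbbbb · max L 15/16 · min R 1 so 31/32
7 of 14 · brbbbbr · max L 15/16 · min R 31/32 so 61/64
8 of 14 · brbbbbrb · max L 61/64 · min R 31/32 so 123/128
9 of 14 · brbbbbrbb · max L 123/128 · min R 31/32 so 247/256
10 of 14 · brbbbbrbbb · max L 247/256 · min R 31/32 so 495/512
11 of 14 · brbbbbrbbbb · max L 495/512 · min R 31/32 so 991/1024
12 of 14 · brbbbbrbbbbb · max L 991/1024 · min R 31/32 so 1983/2048
13 of 14 · brbbbbrbbbbbr · max L 991/1024 · min R 1983/2048 so 3965/4096
14 of 14 · brbbbbrbbbbbrr · max L 991/1024 · min R 3965/4096 so 7929/8192

7929/8192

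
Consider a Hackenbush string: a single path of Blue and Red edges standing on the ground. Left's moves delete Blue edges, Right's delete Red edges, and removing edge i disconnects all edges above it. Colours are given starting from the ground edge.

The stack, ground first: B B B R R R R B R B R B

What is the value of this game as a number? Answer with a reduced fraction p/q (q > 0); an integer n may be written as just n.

1067/512

Prefix values for B B B R R R R B R B R B via {L|R} + simplicity:
edge 1 of 12 (B): { 0 | none } => 1
edge 2 of 12 (B): { 0 1 | none } => 2
edge 3 of 12 (B): { 0 1 2 | none } => 3
edge 4 of 12 (R): { 0 1 2 | 3 } => 5/2
edge 5 of 12 (R): { 0 1 2 | 5/2 3 } => 9/4
edge 6 of 12 (R): { 0 1 2 | 9/4 5/2 3 } => 17/8
edge 7 of 12 (R): { 0 1 2 | 17/8 9/4 5/2 3 } => 33/16
edge 8 of 12 (B): { 0 1 2 33/16 | 17/8 9/4 5/2 3 } => 67/32
edge 9 of 12 (R): { 0 1 2 33/16 | 67/32 17/8 9/4 5/2 3 } => 133/64
edge 10 of 12 (B): { 0 1 2 33/16 133/64 | 67/32 17/8 9/4 5/2 3 } => 267/128
edge 11 of 12 (R): { 0 1 2 33/16 133/64 | 267/128 67/32 17/8 9/4 5/2 3 } => 533/256
edge 12 of 12 (B): { 0 1 2 33/16 133/64 533/256 | 267/128 67/32 17/8 9/4 5/2 3 } => 1067/512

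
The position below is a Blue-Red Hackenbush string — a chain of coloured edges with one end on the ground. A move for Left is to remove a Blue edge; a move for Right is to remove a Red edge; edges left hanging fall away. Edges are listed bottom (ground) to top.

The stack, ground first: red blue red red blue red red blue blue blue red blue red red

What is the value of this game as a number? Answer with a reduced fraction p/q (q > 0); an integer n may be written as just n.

-6935/8192

Build val(s[:k]) for k = 1..14, string s = red blue red red blue red red blue blue blue red blue red red.
1 of 14 · r · max L −∞ · min R 0 -> -1
2 of 14 · rb · max L -1 · min R 0 -> -1/2
3 of 14 · rbr · max L -1 · min R -1/2 -> -3/4
4 of 14 · rbrr · max L -1 · min R -3/4 -> -7/8
5 of 14 · rbrrb · max L -7/8 · min R -3/4 -> -13/16
6 of 14 · rbrrbr · max L -7/8 · min R -13/16 -> -27/32
7 of 14 · rbrrbrr · max L -7/8 · min R -27/32 -> -55/64
8 of 14 · rbrrbrrb · max L -55/64 · min R -27/32 -> -109/128
9 of 14 · rbrrbrrbb · max L -109/128 · min R -27/32 -> -217/256
10 of 14 · rbrrbrrbbb · max L -217/256 · min R -27/32 -> -433/512
11 of 14 · rbrrbrrbbbr · max L -217/256 · min R -433/512 -> -867/1024
12 of 14 · rbrrbrrbbbrb · max L -867/1024 · min R -433/512 -> -1733/2048
13 of 14 · rbrrbrrbbbrbr · max L -867/1024 · min R -1733/2048 -> -3467/4096
14 of 14 · rbrrbrrbbbrbrr · max L -867/1024 · min R -3467/4096 -> -6935/8192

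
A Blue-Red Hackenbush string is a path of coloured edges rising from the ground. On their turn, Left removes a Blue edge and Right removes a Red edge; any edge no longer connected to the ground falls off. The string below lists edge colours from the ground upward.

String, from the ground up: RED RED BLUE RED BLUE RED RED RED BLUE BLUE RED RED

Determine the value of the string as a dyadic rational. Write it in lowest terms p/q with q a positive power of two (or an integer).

-1767/1024

edge 1 of 12 (RED): { none | 0 } -> -1
edge 2 of 12 (RED): { none | -1,0 } -> -2
edge 3 of 12 (BLUE): { -2 | -1,0 } -> -3/2
edge 4 of 12 (RED): { -2 | -3/2,-1,0 } -> -7/4
edge 5 of 12 (BLUE): { -2,-7/4 | -3/2,-1,0 } -> -13/8
edge 6 of 12 (RED): { -2,-7/4 | -13/8,-3/2,-1,0 } -> -27/16
edge 7 of 12 (RED): { -2,-7/4 | -27/16,-13/8,-3/2,-1,0 } -> -55/32
edge 8 of 12 (RED): { -2,-7/4 | -55/32,-27/16,-13/8,-3/2,-1,0 } -> -111/64
edge 9 of 12 (BLUE): { -2,-7/4,-111/64 | -55/32,-27/16,-13/8,-3/2,-1,0 } -> -221/128
edge 10 of 12 (BLUE): { -2,-7/4,-111/64,-221/128 | -55/32,-27/16,-13/8,-3/2,-1,0 } -> -441/256
edge 11 of 12 (RED): { -2,-7/4,-111/64,-221/128 | -441/256,-55/32,-27/16,-13/8,-3/2,-1,0 } -> -883/512
edge 12 of 12 (RED): { -2,-7/4,-111/64,-221/128 | -883/512,-441/256,-55/32,-27/16,-13/8,-3/2,-1,0 } -> -1767/1024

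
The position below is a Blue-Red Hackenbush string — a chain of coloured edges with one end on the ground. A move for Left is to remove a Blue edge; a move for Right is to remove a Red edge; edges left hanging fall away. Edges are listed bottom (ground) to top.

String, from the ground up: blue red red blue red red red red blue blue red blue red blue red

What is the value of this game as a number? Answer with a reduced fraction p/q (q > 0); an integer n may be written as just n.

4309/16384

edge 1 of 15 (blue): { 0 |  } ⇒ 1
edge 2 of 15 (red): { 0 | 1 } ⇒ 1/2
edge 3 of 15 (red): { 0 | 1/2 1 } ⇒ 1/4
edge 4 of 15 (blue): { 0 1/4 | 1/2 1 } ⇒ 3/8
edge 5 of 15 (red): { 0 1/4 | 3/8 1/2 1 } ⇒ 5/16
edge 6 of 15 (red): { 0 1/4 | 5/16 3/8 1/2 1 } ⇒ 9/32
edge 7 of 15 (red): { 0 1/4 | 9/32 5/16 3/8 1/2 1 } ⇒ 17/64
edge 8 of 15 (red): { 0 1/4 | 17/64 9/32 5/16 3/8 1/2 1 } ⇒ 33/128
edge 9 of 15 (blue): { 0 1/4 33/128 | 17/64 9/32 5/16 3/8 1/2 1 } ⇒ 67/256
edge 10 of 15 (blue): { 0 1/4 33/128 67/256 | 17/64 9/32 5/16 3/8 1/2 1 } ⇒ 135/512
edge 11 of 15 (red): { 0 1/4 33/128 67/256 | 135/512 17/64 9/32 5/16 3/8 1/2 1 } ⇒ 269/1024
edge 12 of 15 (blue): { 0 1/4 33/128 67/256 269/1024 | 135/512 17/64 9/32 5/16 3/8 1/2 1 } ⇒ 539/2048
edge 13 of 15 (red): { 0 1/4 33/128 67/256 269/1024 | 539/2048 135/512 17/64 9/32 5/16 3/8 1/2 1 } ⇒ 1077/4096
edge 14 of 15 (blue): { 0 1/4 33/128 67/256 269/1024 1077/4096 | 539/2048 135/512 17/64 9/32 5/16 3/8 1/2 1 } ⇒ 2155/8192
edge 15 of 15 (red): { 0 1/4 33/128 67/256 269/1024 1077/4096 | 2155/8192 539/2048 135/512 17/64 9/32 5/16 3/8 1/2 1 } ⇒ 4309/16384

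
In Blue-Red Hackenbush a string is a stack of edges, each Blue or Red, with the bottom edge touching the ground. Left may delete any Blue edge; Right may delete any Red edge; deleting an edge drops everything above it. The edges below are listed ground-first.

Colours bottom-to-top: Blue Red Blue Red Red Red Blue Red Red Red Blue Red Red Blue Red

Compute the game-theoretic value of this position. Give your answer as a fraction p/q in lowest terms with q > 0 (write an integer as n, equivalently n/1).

val(B) = { 0 | none } — 1
val(BR) = { 0 | 1 } — 1/2
val(BRB) = { 0 1/2 | 1 } — 3/4
val(BRBR) = { 0 1/2 | 3/4 1 } — 5/8
val(BRBRR) = { 0 1/2 | 5/8 3/4 1 } — 9/16
val(BRBRRR) = { 0 1/2 | 9/16 5/8 3/4 1 } — 17/32
val(BRBRRRB) = { 0 1/2 17/32 | 9/16 5/8 3/4 1 } — 35/64
val(BRBRRRBR) = { 0 1/2 17/32 | 35/64 9/16 5/8 3/4 1 } — 69/128
val(BRBRRRBRR) = { 0 1/2 17/32 | 69/128 35/64 9/16 5/8 3/4 1 } — 137/256
val(BRBRRRBRRR) = { 0 1/2 17/32 | 137/256 69/128 35/64 9/16 5/8 3/4 1 } — 273/512
val(BRBRRRBRRRB) = { 0 1/2 17/32 273/512 | 137/256 69/128 35/64 9/16 5/8 3/4 1 } — 547/1024
val(BRBRRRBRRRBR) = { 0 1/2 17/32 273/512 | 547/1024 137/256 69/128 35/64 9/16 5/8 3/4 1 } — 1093/2048
val(BRBRRRBRRRBRR) = { 0 1/2 17/32 273/512 | 1093/2048 547/1024 137/256 69/128 35/64 9/16 5/8 3/4 1 } — 2185/4096
val(BRBRRRBRRRBRRB) = { 0 1/2 17/32 273/512 2185/4096 | 1093/2048 547/1024 137/256 69/128 35/64 9/16 5/8 3/4 1 } — 4371/8192
val(BRBRRRBRRRBRRBR) = { 0 1/2 17/32 273/512 2185/4096 | 4371/8192 1093/2048 547/1024 137/256 69/128 35/64 9/16 5/8 3/4 1 } — 8741/16384

8741/16384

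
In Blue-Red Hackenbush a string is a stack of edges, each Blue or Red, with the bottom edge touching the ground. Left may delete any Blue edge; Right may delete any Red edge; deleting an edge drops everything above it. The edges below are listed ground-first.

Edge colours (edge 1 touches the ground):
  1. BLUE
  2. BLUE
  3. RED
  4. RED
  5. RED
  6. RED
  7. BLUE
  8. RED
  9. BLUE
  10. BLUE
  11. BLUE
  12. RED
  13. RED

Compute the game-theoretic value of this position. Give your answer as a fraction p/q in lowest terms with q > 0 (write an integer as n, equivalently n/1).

Prefix values for BLUE BLUE RED RED RED RED BLUE RED BLUE BLUE BLUE RED RED via {L|R} + simplicity:
B: Left { 0 }, Right { · } = simplest 1
BB: Left { 0 1 }, Right { · } = simplest 2
BBR: Left { 0 1 }, Right { 2 } = simplest 3/2
BBRR: Left { 0 1 }, Right { 3/2 2 } = simplest 5/4
BBRRR: Left { 0 1 }, Right { 5/4 3/2 2 } = simplest 9/8
BBRRRR: Left { 0 1 }, Right { 9/8 5/4 3/2 2 } = simplest 17/16
BBRRRRB: Left { 0 1 17/16 }, Right { 9/8 5/4 3/2 2 } = simplest 35/32
BBRRRRBR: Left { 0 1 17/16 }, Right { 35/32 9/8 5/4 3/2 2 } = simplest 69/64
BBRRRRBRB: Left { 0 1 17/16 69/64 }, Right { 35/32 9/8 5/4 3/2 2 } = simplest 139/128
BBRRRRBRBB: Left { 0 1 17/16 69/64 139/128 }, Right { 35/32 9/8 5/4 3/2 2 } = simplest 279/256
BBRRRRBRBBB: Left { 0 1 17/16 69/64 139/128 279/256 }, Right { 35/32 9/8 5/4 3/2 2 } = simplest 559/512
BBRRRRBRBBBR: Left { 0 1 17/16 69/64 139/128 279/256 }, Right { 559/512 35/32 9/8 5/4 3/2 2 } = simplest 1117/1024
BBRRRRBRBBBRR: Left { 0 1 17/16 69/64 139/128 279/256 }, Right { 1117/1024 559/512 35/32 9/8 5/4 3/2 2 } = simplest 2233/2048

2233/2048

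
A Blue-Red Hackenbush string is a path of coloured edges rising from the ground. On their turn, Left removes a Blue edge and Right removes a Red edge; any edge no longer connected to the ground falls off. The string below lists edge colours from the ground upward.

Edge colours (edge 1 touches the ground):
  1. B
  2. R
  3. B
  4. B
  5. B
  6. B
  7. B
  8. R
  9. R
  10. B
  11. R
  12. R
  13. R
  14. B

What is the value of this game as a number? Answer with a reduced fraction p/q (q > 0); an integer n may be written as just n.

Recurse on prefixes of the 14-edge string B R B B B B B R R B R R R B:
step 1: add B to get B; options L={ 0 } R={ · } gives 1
step 2: add R to get BR; options L={ 0 } R={ 1 } gives 1/2
step 3: add B to get BRB; options L={ 0, 1/2 } R={ 1 } gives 3/4
step 4: add B to get BRBB; options L={ 0, 1/2, 3/4 } R={ 1 } gives 7/8
step 5: add B to get BRBBB; options L={ 0, 1/2, 3/4, 7/8 } R={ 1 } gives 15/16
step 6: add B to get BRBBBB; options L={ 0, 1/2, 3/4, 7/8, 15/16 } R={ 1 } gives 31/32
step 7: add B to get BRBBBBB; options L={ 0, 1/2, 3/4, 7/8, 15/16, 31/32 } R={ 1 } gives 63/64
step 8: add R to get BRBBBBBR; options L={ 0, 1/2, 3/4, 7/8, 15/16, 31/32 } R={ 63/64, 1 } gives 125/128
step 9: add R to get BRBBBBBRR; options L={ 0, 1/2, 3/4, 7/8, 15/16, 31/32 } R={ 125/128, 63/64, 1 } gives 249/256
step 10: add B to get BRBBBBBRRB; options L={ 0, 1/2, 3/4, 7/8, 15/16, 31/32, 249/256 } R={ 125/128, 63/64, 1 } gives 499/512
step 11: add R to get BRBBBBBRRBR; options L={ 0, 1/2, 3/4, 7/8, 15/16, 31/32, 249/256 } R={ 499/512, 125/128, 63/64, 1 } gives 997/1024
step 12: add R to get BRBBBBBRRBRR; options L={ 0, 1/2, 3/4, 7/8, 15/16, 31/32, 249/256 } R={ 997/1024, 499/512, 125/128, 63/64, 1 } gives 1993/2048
step 13: add R to get BRBBBBBRRBRRR; options L={ 0, 1/2, 3/4, 7/8, 15/16, 31/32, 249/256 } R={ 1993/2048, 997/1024, 499/512, 125/128, 63/64, 1 } gives 3985/4096
step 14: add B to get BRBBBBBRRBRRRB; options L={ 0, 1/2, 3/4, 7/8, 15/16, 31/32, 249/256, 3985/4096 } R={ 1993/2048, 997/1024, 499/512, 125/128, 63/64, 1 } gives 7971/8192

7971/8192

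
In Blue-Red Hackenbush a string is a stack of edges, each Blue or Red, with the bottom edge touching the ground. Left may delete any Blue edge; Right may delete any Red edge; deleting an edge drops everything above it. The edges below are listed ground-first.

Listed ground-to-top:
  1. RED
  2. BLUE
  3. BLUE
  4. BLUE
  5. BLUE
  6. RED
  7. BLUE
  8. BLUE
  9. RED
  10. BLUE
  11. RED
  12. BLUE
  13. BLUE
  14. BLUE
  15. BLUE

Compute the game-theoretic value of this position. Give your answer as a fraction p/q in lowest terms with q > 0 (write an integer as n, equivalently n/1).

1 of 15 · R · max L −∞ · min R 0 → -1
2 of 15 · RB · max L -1 · min R 0 → -1/2
3 of 15 · RBB · max L -1/2 · min R 0 → -1/4
4 of 15 · RBBB · max L -1/4 · min R 0 → -1/8
5 of 15 · RBBBB · max L -1/8 · min R 0 → -1/16
6 of 15 · RBBBBR · max L -1/8 · min R -1/16 → -3/32
7 of 15 · RBBBBRB · max L -3/32 · min R -1/16 → -5/64
8 of 15 · RBBBBRBB · max L -5/64 · min R -1/16 → -9/128
9 of 15 · RBBBBRBBR · max L -5/64 · min R -9/128 → -19/256
10 of 15 · RBBBBRBBRB · max L -19/256 · min R -9/128 → -37/512
11 of 15 · RBBBBRBBRBR · max L -19/256 · min R -37/512 → -75/1024
12 of 15 · RBBBBRBBRBRB · max L -75/1024 · min R -37/512 → -149/2048
13 of 15 · RBBBBRBBRBRBB · max L -149/2048 · min R -37/512 → -297/4096
14 of 15 · RBBBBRBBRBRBBB · max L -297/4096 · min R -37/512 → -593/8192
15 of 15 · RBBBBRBBRBRBBBB · max L -593/8192 · min R -37/512 → -1185/16384

-1185/16384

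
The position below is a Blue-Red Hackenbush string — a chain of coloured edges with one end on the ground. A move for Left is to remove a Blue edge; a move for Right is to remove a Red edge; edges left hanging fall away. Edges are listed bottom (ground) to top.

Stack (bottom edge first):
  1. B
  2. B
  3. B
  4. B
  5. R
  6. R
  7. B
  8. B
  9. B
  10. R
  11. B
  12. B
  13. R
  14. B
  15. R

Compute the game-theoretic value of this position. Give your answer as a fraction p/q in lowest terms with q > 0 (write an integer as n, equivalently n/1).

7093/2048

B: Left { 0 }, Right { — } gives simplest 1
BB: Left { 0; 1 }, Right { — } gives simplest 2
BBB: Left { 0; 1; 2 }, Right { — } gives simplest 3
BBBB: Left { 0; 1; 2; 3 }, Right { — } gives simplest 4
BBBBR: Left { 0; 1; 2; 3 }, Right { 4 } gives simplest 7/2
BBBBRR: Left { 0; 1; 2; 3 }, Right { 7/2; 4 } gives simplest 13/4
BBBBRRB: Left { 0; 1; 2; 3; 13/4 }, Right { 7/2; 4 } gives simplest 27/8
BBBBRRBB: Left { 0; 1; 2; 3; 13/4; 27/8 }, Right { 7/2; 4 } gives simplest 55/16
BBBBRRBBB: Left { 0; 1; 2; 3; 13/4; 27/8; 55/16 }, Right { 7/2; 4 } gives simplest 111/32
BBBBRRBBBR: Left { 0; 1; 2; 3; 13/4; 27/8; 55/16 }, Right { 111/32; 7/2; 4 } gives simplest 221/64
BBBBRRBBBRB: Left { 0; 1; 2; 3; 13/4; 27/8; 55/16; 221/64 }, Right { 111/32; 7/2; 4 } gives simplest 443/128
BBBBRRBBBRBB: Left { 0; 1; 2; 3; 13/4; 27/8; 55/16; 221/64; 443/128 }, Right { 111/32; 7/2; 4 } gives simplest 887/256
BBBBRRBBBRBBR: Left { 0; 1; 2; 3; 13/4; 27/8; 55/16; 221/64; 443/128 }, Right { 887/256; 111/32; 7/2; 4 } gives simplest 1773/512
BBBBRRBBBRBBRB: Left { 0; 1; 2; 3; 13/4; 27/8; 55/16; 221/64; 443/128; 1773/512 }, Right { 887/256; 111/32; 7/2; 4 } gives simplest 3547/1024
BBBBRRBBBRBBRBR: Left { 0; 1; 2; 3; 13/4; 27/8; 55/16; 221/64; 443/128; 1773/512 }, Right { 3547/1024; 887/256; 111/32; 7/2; 4 } gives simplest 7093/2048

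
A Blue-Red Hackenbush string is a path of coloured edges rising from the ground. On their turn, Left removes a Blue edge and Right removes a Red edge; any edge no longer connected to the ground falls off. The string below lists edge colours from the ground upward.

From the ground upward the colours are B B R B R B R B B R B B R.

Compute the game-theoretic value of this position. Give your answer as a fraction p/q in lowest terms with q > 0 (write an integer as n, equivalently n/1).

Recurse on prefixes of the 13-edge string B B R B R B R B B R B B R:
v(B) = { 0 | none } → 1
v(BB) = { 0; 1 | none } → 2
v(BBR) = { 0; 1 | 2 } → 3/2
v(BBRB) = { 0; 1; 3/2 | 2 } → 7/4
v(BBRBR) = { 0; 1; 3/2 | 7/4; 2 } → 13/8
v(BBRBRB) = { 0; 1; 3/2; 13/8 | 7/4; 2 } → 27/16
v(BBRBRBR) = { 0; 1; 3/2; 13/8 | 27/16; 7/4; 2 } → 53/32
v(BBRBRBRB) = { 0; 1; 3/2; 13/8; 53/32 | 27/16; 7/4; 2 } → 107/64
v(BBRBRBRBB) = { 0; 1; 3/2; 13/8; 53/32; 107/64 | 27/16; 7/4; 2 } → 215/128
v(BBRBRBRBBR) = { 0; 1; 3/2; 13/8; 53/32; 107/64 | 215/128; 27/16; 7/4; 2 } → 429/256
v(BBRBRBRBBRB) = { 0; 1; 3/2; 13/8; 53/32; 107/64; 429/256 | 215/128; 27/16; 7/4; 2 } → 859/512
v(BBRBRBRBBRBB) = { 0; 1; 3/2; 13/8; 53/32; 107/64; 429/256; 859/512 | 215/128; 27/16; 7/4; 2 } → 1719/1024
v(BBRBRBRBBRBBR) = { 0; 1; 3/2; 13/8; 53/32; 107/64; 429/256; 859/512 | 1719/1024; 215/128; 27/16; 7/4; 2 } → 3437/2048

3437/2048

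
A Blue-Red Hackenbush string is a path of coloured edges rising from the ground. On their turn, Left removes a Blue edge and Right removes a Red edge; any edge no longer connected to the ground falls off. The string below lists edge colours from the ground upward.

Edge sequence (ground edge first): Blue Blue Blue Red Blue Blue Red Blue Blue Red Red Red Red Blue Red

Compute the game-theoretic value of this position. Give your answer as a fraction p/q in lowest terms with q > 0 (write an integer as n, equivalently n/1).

11653/4096

step 1: add Blue to get B; options L={ 0 } R={ (no moves) } — 1
step 2: add Blue to get BB; options L={ 0,1 } R={ (no moves) } — 2
step 3: add Blue to get BBB; options L={ 0,1,2 } R={ (no moves) } — 3
step 4: add Red to get BBBR; options L={ 0,1,2 } R={ 3 } — 5/2
step 5: add Blue to get BBBRB; options L={ 0,1,2,5/2 } R={ 3 } — 11/4
step 6: add Blue to get BBBRBB; options L={ 0,1,2,5/2,11/4 } R={ 3 } — 23/8
step 7: add Red to get BBBRBBR; options L={ 0,1,2,5/2,11/4 } R={ 23/8,3 } — 45/16
step 8: add Blue to get BBBRBBRB; options L={ 0,1,2,5/2,11/4,45/16 } R={ 23/8,3 } — 91/32
step 9: add Blue to get BBBRBBRBB; options L={ 0,1,2,5/2,11/4,45/16,91/32 } R={ 23/8,3 } — 183/64
step 10: add Red to get BBBRBBRBBR; options L={ 0,1,2,5/2,11/4,45/16,91/32 } R={ 183/64,23/8,3 } — 365/128
step 11: add Red to get BBBRBBRBBRR; options L={ 0,1,2,5/2,11/4,45/16,91/32 } R={ 365/128,183/64,23/8,3 } — 729/256
step 12: add Red to get BBBRBBRBBRRR; options L={ 0,1,2,5/2,11/4,45/16,91/32 } R={ 729/256,365/128,183/64,23/8,3 } — 1457/512
step 13: add Red to get BBBRBBRBBRRRR; options L={ 0,1,2,5/2,11/4,45/16,91/32 } R={ 1457/512,729/256,365/128,183/64,23/8,3 } — 2913/1024
step 14: add Blue to get BBBRBBRBBRRRRB; options L={ 0,1,2,5/2,11/4,45/16,91/32,2913/1024 } R={ 1457/512,729/256,365/128,183/64,23/8,3 } — 5827/2048
step 15: add Red to get BBBRBBRBBRRRRBR; options L={ 0,1,2,5/2,11/4,45/16,91/32,2913/1024 } R={ 5827/2048,1457/512,729/256,365/128,183/64,23/8,3 } — 11653/4096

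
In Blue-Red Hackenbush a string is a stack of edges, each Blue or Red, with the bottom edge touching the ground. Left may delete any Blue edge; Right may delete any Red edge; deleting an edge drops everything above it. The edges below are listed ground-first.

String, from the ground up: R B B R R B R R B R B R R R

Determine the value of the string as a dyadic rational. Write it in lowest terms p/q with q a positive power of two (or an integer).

Recurse on prefixes of the 14-edge string R B B R R B R R B R B R R R:
R: Left { (no moves) }, Right { 0 } => simplest -1
RB: Left { -1 }, Right { 0 } => simplest -1/2
RBB: Left { -1, -1/2 }, Right { 0 } => simplest -1/4
RBBR: Left { -1, -1/2 }, Right { -1/4, 0 } => simplest -3/8
RBBRR: Left { -1, -1/2 }, Right { -3/8, -1/4, 0 } => simplest -7/16
RBBRRB: Left { -1, -1/2, -7/16 }, Right { -3/8, -1/4, 0 } => simplest -13/32
RBBRRBR: Left { -1, -1/2, -7/16 }, Right { -13/32, -3/8, -1/4, 0 } => simplest -27/64
RBBRRBRR: Left { -1, -1/2, -7/16 }, Right { -27/64, -13/32, -3/8, -1/4, 0 } => simplest -55/128
RBBRRBRRB: Left { -1, -1/2, -7/16, -55/128 }, Right { -27/64, -13/32, -3/8, -1/4, 0 } => simplest -109/256
RBBRRBRRBR: Left { -1, -1/2, -7/16, -55/128 }, Right { -109/256, -27/64, -13/32, -3/8, -1/4, 0 } => simplest -219/512
RBBRRBRRBRB: Left { -1, -1/2, -7/16, -55/128, -219/512 }, Right { -109/256, -27/64, -13/32, -3/8, -1/4, 0 } => simplest -437/1024
RBBRRBRRBRBR: Left { -1, -1/2, -7/16, -55/128, -219/512 }, Right { -437/1024, -109/256, -27/64, -13/32, -3/8, -1/4, 0 } => simplest -875/2048
RBBRRBRRBRBRR: Left { -1, -1/2, -7/16, -55/128, -219/512 }, Right { -875/2048, -437/1024, -109/256, -27/64, -13/32, -3/8, -1/4, 0 } => simplest -1751/4096
RBBRRBRRBRBRRR: Left { -1, -1/2, -7/16, -55/128, -219/512 }, Right { -1751/4096, -875/2048, -437/1024, -109/256, -27/64, -13/32, -3/8, -1/4, 0 } => simplest -3503/8192

-3503/8192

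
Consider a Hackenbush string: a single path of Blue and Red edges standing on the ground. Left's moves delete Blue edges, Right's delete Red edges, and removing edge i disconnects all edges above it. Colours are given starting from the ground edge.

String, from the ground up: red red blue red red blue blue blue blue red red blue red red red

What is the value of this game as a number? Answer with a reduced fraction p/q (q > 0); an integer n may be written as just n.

step 1: add red to get r; options L={ (no moves) } R={ 0 } -> -1
step 2: add red to get rr; options L={ (no moves) } R={ -1,0 } -> -2
step 3: add blue to get rrb; options L={ -2 } R={ -1,0 } -> -3/2
step 4: add red to get rrbr; options L={ -2 } R={ -3/2,-1,0 } -> -7/4
step 5: add red to get rrbrr; options L={ -2 } R={ -7/4,-3/2,-1,0 } -> -15/8
step 6: add blue to get rrbrrb; options L={ -2,-15/8 } R={ -7/4,-3/2,-1,0 } -> -29/16
step 7: add blue to get rrbrrbb; options L={ -2,-15/8,-29/16 } R={ -7/4,-3/2,-1,0 } -> -57/32
step 8: add blue to get rrbrrbbb; options L={ -2,-15/8,-29/16,-57/32 } R={ -7/4,-3/2,-1,0 } -> -113/64
step 9: add blue to get rrbrrbbbb; options L={ -2,-15/8,-29/16,-57/32,-113/64 } R={ -7/4,-3/2,-1,0 } -> -225/128
step 10: add red to get rrbrrbbbbr; options L={ -2,-15/8,-29/16,-57/32,-113/64 } R={ -225/128,-7/4,-3/2,-1,0 } -> -451/256
step 11: add red to get rrbrrbbbbrr; options L={ -2,-15/8,-29/16,-57/32,-113/64 } R={ -451/256,-225/128,-7/4,-3/2,-1,0 } -> -903/512
step 12: add blue to get rrbrrbbbbrrb; options L={ -2,-15/8,-29/16,-57/32,-113/64,-903/512 } R={ -451/256,-225/128,-7/4,-3/2,-1,0 } -> -1805/1024
step 13: add red to get rrbrrbbbbrrbr; options L={ -2,-15/8,-29/16,-57/32,-113/64,-903/512 } R={ -1805/1024,-451/256,-225/128,-7/4,-3/2,-1,0 } -> -3611/2048
step 14: add red to get rrbrrbbbbrrbrr; options L={ -2,-15/8,-29/16,-57/32,-113/64,-903/512 } R={ -3611/2048,-1805/1024,-451/256,-225/128,-7/4,-3/2,-1,0 } -> -7223/4096
step 15: add red to get rrbrrbbbbrrbrrr; options L={ -2,-15/8,-29/16,-57/32,-113/64,-903/512 } R={ -7223/4096,-3611/2048,-1805/1024,-451/256,-225/128,-7/4,-3/2,-1,0 } -> -14447/8192

-14447/8192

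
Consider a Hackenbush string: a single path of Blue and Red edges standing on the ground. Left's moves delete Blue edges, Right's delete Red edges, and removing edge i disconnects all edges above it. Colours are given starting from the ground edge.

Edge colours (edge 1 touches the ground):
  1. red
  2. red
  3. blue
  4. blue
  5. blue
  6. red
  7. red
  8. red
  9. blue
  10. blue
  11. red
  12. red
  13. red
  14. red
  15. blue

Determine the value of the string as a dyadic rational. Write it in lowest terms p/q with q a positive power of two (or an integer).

-10045/8192

Prefix values for red red blue blue blue red red red blue blue red red red red blue via {L|R} + simplicity:
r: Left { — }, Right { 0 } => simplest -1
rr: Left { — }, Right { -1 0 } => simplest -2
rrb: Left { -2 }, Right { -1 0 } => simplest -3/2
rrbb: Left { -2 -3/2 }, Right { -1 0 } => simplest -5/4
rrbbb: Left { -2 -3/2 -5/4 }, Right { -1 0 } => simplest -9/8
rrbbbr: Left { -2 -3/2 -5/4 }, Right { -9/8 -1 0 } => simplest -19/16
rrbbbrr: Left { -2 -3/2 -5/4 }, Right { -19/16 -9/8 -1 0 } => simplest -39/32
rrbbbrrr: Left { -2 -3/2 -5/4 }, Right { -39/32 -19/16 -9/8 -1 0 } => simplest -79/64
rrbbbrrrb: Left { -2 -3/2 -5/4 -79/64 }, Right { -39/32 -19/16 -9/8 -1 0 } => simplest -157/128
rrbbbrrrbb: Left { -2 -3/2 -5/4 -79/64 -157/128 }, Right { -39/32 -19/16 -9/8 -1 0 } => simplest -313/256
rrbbbrrrbbr: Left { -2 -3/2 -5/4 -79/64 -157/128 }, Right { -313/256 -39/32 -19/16 -9/8 -1 0 } => simplest -627/512
rrbbbrrrbbrr: Left { -2 -3/2 -5/4 -79/64 -157/128 }, Right { -627/512 -313/256 -39/32 -19/16 -9/8 -1 0 } => simplest -1255/1024
rrbbbrrrbbrrr: Left { -2 -3/2 -5/4 -79/64 -157/128 }, Right { -1255/1024 -627/512 -313/256 -39/32 -19/16 -9/8 -1 0 } => simplest -2511/2048
rrbbbrrrbbrrrr: Left { -2 -3/2 -5/4 -79/64 -157/128 }, Right { -2511/2048 -1255/1024 -627/512 -313/256 -39/32 -19/16 -9/8 -1 0 } => simplest -5023/4096
rrbbbrrrbbrrrrb: Left { -2 -3/2 -5/4 -79/64 -157/128 -5023/4096 }, Right { -2511/2048 -1255/1024 -627/512 -313/256 -39/32 -19/16 -9/8 -1 0 } => simplest -10045/8192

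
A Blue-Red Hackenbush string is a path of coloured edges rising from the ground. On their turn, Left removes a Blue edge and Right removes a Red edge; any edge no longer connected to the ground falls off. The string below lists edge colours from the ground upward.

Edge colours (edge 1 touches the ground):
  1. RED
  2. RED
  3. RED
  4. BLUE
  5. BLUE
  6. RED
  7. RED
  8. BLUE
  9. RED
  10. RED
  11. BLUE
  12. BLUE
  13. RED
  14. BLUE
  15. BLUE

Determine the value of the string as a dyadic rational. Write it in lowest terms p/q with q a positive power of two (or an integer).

edge 1 of 15 (RED): { · | 0 } → -1
edge 2 of 15 (RED): { · | -1 0 } → -2
edge 3 of 15 (RED): { · | -2 -1 0 } → -3
edge 4 of 15 (BLUE): { -3 | -2 -1 0 } → -5/2
edge 5 of 15 (BLUE): { -3 -5/2 | -2 -1 0 } → -9/4
edge 6 of 15 (RED): { -3 -5/2 | -9/4 -2 -1 0 } → -19/8
edge 7 of 15 (RED): { -3 -5/2 | -19/8 -9/4 -2 -1 0 } → -39/16
edge 8 of 15 (BLUE): { -3 -5/2 -39/16 | -19/8 -9/4 -2 -1 0 } → -77/32
edge 9 of 15 (RED): { -3 -5/2 -39/16 | -77/32 -19/8 -9/4 -2 -1 0 } → -155/64
edge 10 of 15 (RED): { -3 -5/2 -39/16 | -155/64 -77/32 -19/8 -9/4 -2 -1 0 } → -311/128
edge 11 of 15 (BLUE): { -3 -5/2 -39/16 -311/128 | -155/64 -77/32 -19/8 -9/4 -2 -1 0 } → -621/256
edge 12 of 15 (BLUE): { -3 -5/2 -39/16 -311/128 -621/256 | -155/64 -77/32 -19/8 -9/4 -2 -1 0 } → -1241/512
edge 13 of 15 (RED): { -3 -5/2 -39/16 -311/128 -621/256 | -1241/512 -155/64 -77/32 -19/8 -9/4 -2 -1 0 } → -2483/1024
edge 14 of 15 (BLUE): { -3 -5/2 -39/16 -311/128 -621/256 -2483/1024 | -1241/512 -155/64 -77/32 -19/8 -9/4 -2 -1 0 } → -4965/2048
edge 15 of 15 (BLUE): { -3 -5/2 -39/16 -311/128 -621/256 -2483/1024 -4965/2048 | -1241/512 -155/64 -77/32 -19/8 -9/4 -2 -1 0 } → -9929/4096

-9929/4096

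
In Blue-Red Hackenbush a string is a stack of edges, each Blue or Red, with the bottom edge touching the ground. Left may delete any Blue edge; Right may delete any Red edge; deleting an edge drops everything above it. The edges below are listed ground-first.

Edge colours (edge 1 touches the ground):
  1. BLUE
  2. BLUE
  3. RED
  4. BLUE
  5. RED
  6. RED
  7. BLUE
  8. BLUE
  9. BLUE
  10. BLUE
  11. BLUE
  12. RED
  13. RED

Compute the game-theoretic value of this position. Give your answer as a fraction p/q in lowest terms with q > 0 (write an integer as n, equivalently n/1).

3321/2048

step 1: add BLUE to get B; options L={ 0 } R={ none } gives 1
step 2: add BLUE to get BB; options L={ 0 1 } R={ none } gives 2
step 3: add RED to get BBR; options L={ 0 1 } R={ 2 } gives 3/2
step 4: add BLUE to get BBRB; options L={ 0 1 3/2 } R={ 2 } gives 7/4
step 5: add RED to get BBRBR; options L={ 0 1 3/2 } R={ 7/4 2 } gives 13/8
step 6: add RED to get BBRBRR; options L={ 0 1 3/2 } R={ 13/8 7/4 2 } gives 25/16
step 7: add BLUE to get BBRBRRB; options L={ 0 1 3/2 25/16 } R={ 13/8 7/4 2 } gives 51/32
step 8: add BLUE to get BBRBRRBB; options L={ 0 1 3/2 25/16 51/32 } R={ 13/8 7/4 2 } gives 103/64
step 9: add BLUE to get BBRBRRBBB; options L={ 0 1 3/2 25/16 51/32 103/64 } R={ 13/8 7/4 2 } gives 207/128
step 10: add BLUE to get BBRBRRBBBB; options L={ 0 1 3/2 25/16 51/32 103/64 207/128 } R={ 13/8 7/4 2 } gives 415/256
step 11: add BLUE to get BBRBRRBBBBB; options L={ 0 1 3/2 25/16 51/32 103/64 207/128 415/256 } R={ 13/8 7/4 2 } gives 831/512
step 12: add RED to get BBRBRRBBBBBR; options L={ 0 1 3/2 25/16 51/32 103/64 207/128 415/256 } R={ 831/512 13/8 7/4 2 } gives 1661/1024
step 13: add RED to get BBRBRRBBBBBRR; options L={ 0 1 3/2 25/16 51/32 103/64 207/128 415/256 } R={ 1661/1024 831/512 13/8 7/4 2 } gives 3321/2048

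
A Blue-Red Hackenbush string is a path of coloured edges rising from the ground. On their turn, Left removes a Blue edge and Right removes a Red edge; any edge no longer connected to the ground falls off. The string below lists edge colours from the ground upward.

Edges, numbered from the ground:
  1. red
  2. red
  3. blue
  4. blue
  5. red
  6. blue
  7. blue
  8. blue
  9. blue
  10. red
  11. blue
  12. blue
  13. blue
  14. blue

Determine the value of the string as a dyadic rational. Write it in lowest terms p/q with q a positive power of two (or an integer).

r: Left { — }, Right { 0 } — simplest -1
rr: Left { — }, Right { -1, 0 } — simplest -2
rrb: Left { -2 }, Right { -1, 0 } — simplest -3/2
rrbb: Left { -2, -3/2 }, Right { -1, 0 } — simplest -5/4
rrbbr: Left { -2, -3/2 }, Right { -5/4, -1, 0 } — simplest -11/8
rrbbrb: Left { -2, -3/2, -11/8 }, Right { -5/4, -1, 0 } — simplest -21/16
rrbbrbb: Left { -2, -3/2, -11/8, -21/16 }, Right { -5/4, -1, 0 } — simplest -41/32
rrbbrbbb: Left { -2, -3/2, -11/8, -21/16, -41/32 }, Right { -5/4, -1, 0 } — simplest -81/64
rrbbrbbbb: Left { -2, -3/2, -11/8, -21/16, -41/32, -81/64 }, Right { -5/4, -1, 0 } — simplest -161/128
rrbbrbbbbr: Left { -2, -3/2, -11/8, -21/16, -41/32, -81/64 }, Right { -161/128, -5/4, -1, 0 } — simplest -323/256
rrbbrbbbbrb: Left { -2, -3/2, -11/8, -21/16, -41/32, -81/64, -323/256 }, Right { -161/128, -5/4, -1, 0 } — simplest -645/512
rrbbrbbbbrbb: Left { -2, -3/2, -11/8, -21/16, -41/32, -81/64, -323/256, -645/512 }, Right { -161/128, -5/4, -1, 0 } — simplest -1289/1024
rrbbrbbbbrbbb: Left { -2, -3/2, -11/8, -21/16, -41/32, -81/64, -323/256, -645/512, -1289/1024 }, Right { -161/128, -5/4, -1, 0 } — simplest -2577/2048
rrbbrbbbbrbbbb: Left { -2, -3/2, -11/8, -21/16, -41/32, -81/64, -323/256, -645/512, -1289/1024, -2577/2048 }, Right { -161/128, -5/4, -1, 0 } — simplest -5153/4096

-5153/4096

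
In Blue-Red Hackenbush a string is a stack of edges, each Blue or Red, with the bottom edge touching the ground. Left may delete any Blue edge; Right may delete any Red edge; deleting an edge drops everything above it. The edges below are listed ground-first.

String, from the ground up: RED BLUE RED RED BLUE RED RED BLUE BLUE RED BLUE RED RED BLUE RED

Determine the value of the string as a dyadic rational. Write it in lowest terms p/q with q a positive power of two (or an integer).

Build value(s[:k]) for k = 1..15, string s = RED BLUE RED RED BLUE RED RED BLUE BLUE RED BLUE RED RED BLUE RED.
value(R) = { none | 0 } gives -1
value(RB) = { -1 | 0 } gives -1/2
value(RBR) = { -1 | -1/2,0 } gives -3/4
value(RBRR) = { -1 | -3/4,-1/2,0 } gives -7/8
value(RBRRB) = { -1,-7/8 | -3/4,-1/2,0 } gives -13/16
value(RBRRBR) = { -1,-7/8 | -13/16,-3/4,-1/2,0 } gives -27/32
value(RBRRBRR) = { -1,-7/8 | -27/32,-13/16,-3/4,-1/2,0 } gives -55/64
value(RBRRBRRB) = { -1,-7/8,-55/64 | -27/32,-13/16,-3/4,-1/2,0 } gives -109/128
value(RBRRBRRBB) = { -1,-7/8,-55/64,-109/128 | -27/32,-13/16,-3/4,-1/2,0 } gives -217/256
value(RBRRBRRBBR) = { -1,-7/8,-55/64,-109/128 | -217/256,-27/32,-13/16,-3/4,-1/2,0 } gives -435/512
value(RBRRBRRBBRB) = { -1,-7/8,-55/64,-109/128,-435/512 | -217/256,-27/32,-13/16,-3/4,-1/2,0 } gives -869/1024
value(RBRRBRRBBRBR) = { -1,-7/8,-55/64,-109/128,-435/512 | -869/1024,-217/256,-27/32,-13/16,-3/4,-1/2,0 } gives -1739/2048
value(RBRRBRRBBRBRR) = { -1,-7/8,-55/64,-109/128,-435/512 | -1739/2048,-869/1024,-217/256,-27/32,-13/16,-3/4,-1/2,0 } gives -3479/4096
value(RBRRBRRBBRBRRB) = { -1,-7/8,-55/64,-109/128,-435/512,-3479/4096 | -1739/2048,-869/1024,-217/256,-27/32,-13/16,-3/4,-1/2,0 } gives -6957/8192
value(RBRRBRRBBRBRRBR) = { -1,-7/8,-55/64,-109/128,-435/512,-3479/4096 | -6957/8192,-1739/2048,-869/1024,-217/256,-27/32,-13/16,-3/4,-1/2,0 } gives -13915/16384

-13915/16384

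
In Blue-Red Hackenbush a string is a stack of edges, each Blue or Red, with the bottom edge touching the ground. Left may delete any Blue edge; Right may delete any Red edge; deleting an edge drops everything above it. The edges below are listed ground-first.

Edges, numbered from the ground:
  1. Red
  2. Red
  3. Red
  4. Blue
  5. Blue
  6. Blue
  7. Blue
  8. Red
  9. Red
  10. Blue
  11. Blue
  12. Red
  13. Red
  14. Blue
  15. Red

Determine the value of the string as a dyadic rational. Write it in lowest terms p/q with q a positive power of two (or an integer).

v(R) = { ∅ | 0 } gives -1
v(RR) = { ∅ | -1; 0 } gives -2
v(RRR) = { ∅ | -2; -1; 0 } gives -3
v(RRRB) = { -3 | -2; -1; 0 } gives -5/2
v(RRRBB) = { -3; -5/2 | -2; -1; 0 } gives -9/4
v(RRRBBB) = { -3; -5/2; -9/4 | -2; -1; 0 } gives -17/8
v(RRRBBBB) = { -3; -5/2; -9/4; -17/8 | -2; -1; 0 } gives -33/16
v(RRRBBBBR) = { -3; -5/2; -9/4; -17/8 | -33/16; -2; -1; 0 } gives -67/32
v(RRRBBBBRR) = { -3; -5/2; -9/4; -17/8 | -67/32; -33/16; -2; -1; 0 } gives -135/64
v(RRRBBBBRRB) = { -3; -5/2; -9/4; -17/8; -135/64 | -67/32; -33/16; -2; -1; 0 } gives -269/128
v(RRRBBBBRRBB) = { -3; -5/2; -9/4; -17/8; -135/64; -269/128 | -67/32; -33/16; -2; -1; 0 } gives -537/256
v(RRRBBBBRRBBR) = { -3; -5/2; -9/4; -17/8; -135/64; -269/128 | -537/256; -67/32; -33/16; -2; -1; 0 } gives -1075/512
v(RRRBBBBRRBBRR) = { -3; -5/2; -9/4; -17/8; -135/64; -269/128 | -1075/512; -537/256; -67/32; -33/16; -2; -1; 0 } gives -2151/1024
v(RRRBBBBRRBBRRB) = { -3; -5/2; -9/4; -17/8; -135/64; -269/128; -2151/1024 | -1075/512; -537/256; -67/32; -33/16; -2; -1; 0 } gives -4301/2048
v(RRRBBBBRRBBRRBR) = { -3; -5/2; -9/4; -17/8; -135/64; -269/128; -2151/1024 | -4301/2048; -1075/512; -537/256; -67/32; -33/16; -2; -1; 0 } gives -8603/4096

-8603/4096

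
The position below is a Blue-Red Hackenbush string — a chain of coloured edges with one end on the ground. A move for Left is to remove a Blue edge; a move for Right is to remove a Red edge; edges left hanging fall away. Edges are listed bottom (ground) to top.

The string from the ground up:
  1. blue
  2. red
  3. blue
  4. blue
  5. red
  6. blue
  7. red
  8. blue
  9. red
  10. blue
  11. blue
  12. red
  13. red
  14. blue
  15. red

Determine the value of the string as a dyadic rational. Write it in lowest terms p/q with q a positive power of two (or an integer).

1 of 15 · b · max L 0 · min R +∞ gives 1
2 of 15 · br · max L 0 · min R 1 gives 1/2
3 of 15 · brb · max L 1/2 · min R 1 gives 3/4
4 of 15 · brbb · max L 3/4 · min R 1 gives 7/8
5 of 15 · brbbr · max L 3/4 · min R 7/8 gives 13/16
6 of 15 · brbbrb · max L 13/16 · min R 7/8 gives 27/32
7 of 15 · brbbrbr · max L 13/16 · min R 27/32 gives 53/64
8 of 15 · brbbrbrb · max L 53/64 · min R 27/32 gives 107/128
9 of 15 · brbbrbrbr · max L 53/64 · min R 107/128 gives 213/256
10 of 15 · brbbrbrbrb · max L 213/256 · min R 107/128 gives 427/512
11 of 15 · brbbrbrbrbb · max L 427/512 · min R 107/128 gives 855/1024
12 of 15 · brbbrbrbrbbr · max L 427/512 · min R 855/1024 gives 1709/2048
13 of 15 · brbbrbrbrbbrr · max L 427/512 · min R 1709/2048 gives 3417/4096
14 of 15 · brbbrbrbrbbrrb · max L 3417/4096 · min R 1709/2048 gives 6835/8192
15 of 15 · brbbrbrbrbbrrbr · max L 3417/4096 · min R 6835/8192 gives 13669/16384

13669/16384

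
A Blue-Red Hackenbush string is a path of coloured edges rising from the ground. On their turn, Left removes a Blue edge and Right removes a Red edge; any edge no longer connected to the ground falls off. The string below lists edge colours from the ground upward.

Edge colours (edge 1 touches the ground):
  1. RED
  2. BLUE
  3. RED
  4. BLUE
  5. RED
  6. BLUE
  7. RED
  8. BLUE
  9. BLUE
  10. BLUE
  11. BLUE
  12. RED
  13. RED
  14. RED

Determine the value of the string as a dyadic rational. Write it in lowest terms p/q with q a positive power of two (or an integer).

g_1 [R]  L=[]  R=[0]  — -1
g_2 [RB]  L=[-1]  R=[0]  — -1/2
g_3 [RBR]  L=[-1]  R=[-1/2,0]  — -3/4
g_4 [RBRB]  L=[-1,-3/4]  R=[-1/2,0]  — -5/8
g_5 [RBRBR]  L=[-1,-3/4]  R=[-5/8,-1/2,0]  — -11/16
g_6 [RBRBRB]  L=[-1,-3/4,-11/16]  R=[-5/8,-1/2,0]  — -21/32
g_7 [RBRBRBR]  L=[-1,-3/4,-11/16]  R=[-21/32,-5/8,-1/2,0]  — -43/64
g_8 [RBRBRBRB]  L=[-1,-3/4,-11/16,-43/64]  R=[-21/32,-5/8,-1/2,0]  — -85/128
g_9 [RBRBRBRBB]  L=[-1,-3/4,-11/16,-43/64,-85/128]  R=[-21/32,-5/8,-1/2,0]  — -169/256
g_10 [RBRBRBRBBB]  L=[-1,-3/4,-11/16,-43/64,-85/128,-169/256]  R=[-21/32,-5/8,-1/2,0]  — -337/512
g_11 [RBRBRBRBBBB]  L=[-1,-3/4,-11/16,-43/64,-85/128,-169/256,-337/512]  R=[-21/32,-5/8,-1/2,0]  — -673/1024
g_12 [RBRBRBRBBBBR]  L=[-1,-3/4,-11/16,-43/64,-85/128,-169/256,-337/512]  R=[-673/1024,-21/32,-5/8,-1/2,0]  — -1347/2048
g_13 [RBRBRBRBBBBRR]  L=[-1,-3/4,-11/16,-43/64,-85/128,-169/256,-337/512]  R=[-1347/2048,-673/1024,-21/32,-5/8,-1/2,0]  — -2695/4096
g_14 [RBRBRBRBBBBRRR]  L=[-1,-3/4,-11/16,-43/64,-85/128,-169/256,-337/512]  R=[-2695/4096,-1347/2048,-673/1024,-21/32,-5/8,-1/2,0]  — -5391/8192

-5391/8192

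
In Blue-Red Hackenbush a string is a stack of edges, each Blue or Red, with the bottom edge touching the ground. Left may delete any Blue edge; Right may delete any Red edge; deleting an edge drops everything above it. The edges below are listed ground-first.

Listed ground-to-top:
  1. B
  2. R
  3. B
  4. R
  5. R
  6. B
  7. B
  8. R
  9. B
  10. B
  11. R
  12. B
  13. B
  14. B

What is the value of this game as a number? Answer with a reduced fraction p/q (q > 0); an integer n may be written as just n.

g(B) = { 0 | ∅ } → 1
g(BR) = { 0 | 1 } → 1/2
g(BRB) = { 0; 1/2 | 1 } → 3/4
g(BRBR) = { 0; 1/2 | 3/4; 1 } → 5/8
g(BRBRR) = { 0; 1/2 | 5/8; 3/4; 1 } → 9/16
g(BRBRRB) = { 0; 1/2; 9/16 | 5/8; 3/4; 1 } → 19/32
g(BRBRRBB) = { 0; 1/2; 9/16; 19/32 | 5/8; 3/4; 1 } → 39/64
g(BRBRRBBR) = { 0; 1/2; 9/16; 19/32 | 39/64; 5/8; 3/4; 1 } → 77/128
g(BRBRRBBRB) = { 0; 1/2; 9/16; 19/32; 77/128 | 39/64; 5/8; 3/4; 1 } → 155/256
g(BRBRRBBRBB) = { 0; 1/2; 9/16; 19/32; 77/128; 155/256 | 39/64; 5/8; 3/4; 1 } → 311/512
g(BRBRRBBRBBR) = { 0; 1/2; 9/16; 19/32; 77/128; 155/256 | 311/512; 39/64; 5/8; 3/4; 1 } → 621/1024
g(BRBRRBBRBBRB) = { 0; 1/2; 9/16; 19/32; 77/128; 155/256; 621/1024 | 311/512; 39/64; 5/8; 3/4; 1 } → 1243/2048
g(BRBRRBBRBBRBB) = { 0; 1/2; 9/16; 19/32; 77/128; 155/256; 621/1024; 1243/2048 | 311/512; 39/64; 5/8; 3/4; 1 } → 2487/4096
g(BRBRRBBRBBRBBB) = { 0; 1/2; 9/16; 19/32; 77/128; 155/256; 621/1024; 1243/2048; 2487/4096 | 311/512; 39/64; 5/8; 3/4; 1 } → 4975/8192

4975/8192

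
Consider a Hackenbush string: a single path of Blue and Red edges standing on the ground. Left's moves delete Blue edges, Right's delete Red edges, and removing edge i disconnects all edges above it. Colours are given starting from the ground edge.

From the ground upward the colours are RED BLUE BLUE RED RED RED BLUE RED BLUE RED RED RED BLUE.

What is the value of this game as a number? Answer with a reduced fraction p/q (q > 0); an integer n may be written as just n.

Recurse on prefixes of the 13-edge string RED BLUE BLUE RED RED RED BLUE RED BLUE RED RED RED BLUE:
v_1 [R]  L=[(no moves)]  R=[0]  — -1
v_2 [RB]  L=[-1]  R=[0]  — -1/2
v_3 [RBB]  L=[-1 -1/2]  R=[0]  — -1/4
v_4 [RBBR]  L=[-1 -1/2]  R=[-1/4 0]  — -3/8
v_5 [RBBRR]  L=[-1 -1/2]  R=[-3/8 -1/4 0]  — -7/16
v_6 [RBBRRR]  L=[-1 -1/2]  R=[-7/16 -3/8 -1/4 0]  — -15/32
v_7 [RBBRRRB]  L=[-1 -1/2 -15/32]  R=[-7/16 -3/8 -1/4 0]  — -29/64
v_8 [RBBRRRBR]  L=[-1 -1/2 -15/32]  R=[-29/64 -7/16 -3/8 -1/4 0]  — -59/128
v_9 [RBBRRRBRB]  L=[-1 -1/2 -15/32 -59/128]  R=[-29/64 -7/16 -3/8 -1/4 0]  — -117/256
v_10 [RBBRRRBRBR]  L=[-1 -1/2 -15/32 -59/128]  R=[-117/256 -29/64 -7/16 -3/8 -1/4 0]  — -235/512
v_11 [RBBRRRBRBRR]  L=[-1 -1/2 -15/32 -59/128]  R=[-235/512 -117/256 -29/64 -7/16 -3/8 -1/4 0]  — -471/1024
v_12 [RBBRRRBRBRRR]  L=[-1 -1/2 -15/32 -59/128]  R=[-471/1024 -235/512 -117/256 -29/64 -7/16 -3/8 -1/4 0]  — -943/2048
v_13 [RBBRRRBRBRRRB]  L=[-1 -1/2 -15/32 -59/128 -943/2048]  R=[-471/1024 -235/512 -117/256 -29/64 -7/16 -3/8 -1/4 0]  — -1885/4096

-1885/4096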